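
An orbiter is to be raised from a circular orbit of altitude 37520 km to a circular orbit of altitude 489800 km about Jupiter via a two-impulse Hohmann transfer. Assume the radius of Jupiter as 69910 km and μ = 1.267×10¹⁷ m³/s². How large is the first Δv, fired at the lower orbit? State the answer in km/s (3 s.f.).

Δv ≈ 10.1 km/s

r₁ = 69910 + 37520 = 107430 km = 1.0743×10⁸ m.
r₂ = 69910 + 489800 = 559710 km = 5.5971×10⁸ m.
Transfer ellipse a_t = (r₁ + r₂)/2 = 3.336×10⁸ m.
At r₁: circular v_c1 = √(μ/r₁) = 34340 m/s; transfer-perijove v_p = √[μ(2/r₁ − 1/a_t)] = 44480 m/s.
Δv₁ = v_p − v_c1 = 10140 m/s.
= 10.14 km/s.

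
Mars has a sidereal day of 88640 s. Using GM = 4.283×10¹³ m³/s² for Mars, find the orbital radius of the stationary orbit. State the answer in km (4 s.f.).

A synchronous orbit has period T, so by Kepler's third law a = (μT²/4π²)^(1/3).
μT²/4π² = 4.283×10¹³ × (8.864×10⁴)² / 39.48 = 8.524×10²¹ m³.
a = 2.043×10⁷ m = 20428 km.

r_sync ≈ 20430 km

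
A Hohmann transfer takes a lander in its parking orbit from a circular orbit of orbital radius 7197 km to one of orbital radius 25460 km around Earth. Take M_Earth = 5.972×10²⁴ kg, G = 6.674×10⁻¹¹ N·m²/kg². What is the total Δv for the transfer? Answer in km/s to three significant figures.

μ = GM = 6.674×10⁻¹¹ × 5.972×10²⁴ = 3.986×10¹⁴ m³/s².
r₁ = 7197 km = 7.197×10⁶ m.
r₂ = 25460 km = 2.546×10⁷ m.
Transfer ellipse a_t = (r₁ + r₂)/2 = 1.633×10⁷ m.
At r₁: circular v_c1 = √(μ/r₁) = 7442 m/s; transfer-perigee v_p = √[μ(2/r₁ − 1/a_t)] = 9293 m/s.
Δv₁ = v_p − v_c1 = 1851 m/s.
At r₂: circular v_c2 = √(μ/r₂) = 3957 m/s; transfer-apogee v_a = √[μ(2/r₂ − 1/a_t)] = 2627 m/s.
Δv₂ = v_c2 − v_a = 1330 m/s.
Total Δv = Δv₁ + Δv₂ = 3181 m/s = 3.181 km/s.

Δv_total ≈ 3.18 km/s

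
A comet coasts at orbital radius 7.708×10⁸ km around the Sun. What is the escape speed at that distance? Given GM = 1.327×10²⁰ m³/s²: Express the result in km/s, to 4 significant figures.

v_esc ≈ 18.56 km/s

r = 7.708×10⁸ km = 7.708×10¹¹ m.
Escape speed v_esc = √(2μ/r) = √(2 × 1.327×10²⁰ / 7.708×10¹¹) = √(3.443×10⁸) = 18560 m/s.
= 18.56 km/s.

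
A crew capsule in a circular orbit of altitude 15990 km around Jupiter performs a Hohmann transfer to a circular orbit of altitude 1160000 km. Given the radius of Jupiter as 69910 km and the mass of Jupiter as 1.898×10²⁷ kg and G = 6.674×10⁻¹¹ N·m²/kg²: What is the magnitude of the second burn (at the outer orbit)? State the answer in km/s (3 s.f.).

Δv ≈ 6.48 km/s

μ = GM = 6.674×10⁻¹¹ × 1.898×10²⁷ = 1.267×10¹⁷ m³/s².
r₁ = 69910 + 15990 = 85900 km = 8.5900×10⁷ m.
r₂ = 69910 + 1160000 = 1229900 km = 1.2299×10⁹ m.
Transfer ellipse a_t = (r₁ + r₂)/2 = 6.579×10⁸ m.
At r₁: circular v_c1 = √(μ/r₁) = 38400 m/s; transfer-perijove v_p = √[μ(2/r₁ − 1/a_t)] = 52500 m/s.
At r₂: circular v_c2 = √(μ/r₂) = 10150 m/s; transfer-apojove v_a = √[μ(2/r₂ − 1/a_t)] = 3667 m/s.
Δv₂ = v_c2 − v_a = 6481 m/s.
= 6.481 km/s.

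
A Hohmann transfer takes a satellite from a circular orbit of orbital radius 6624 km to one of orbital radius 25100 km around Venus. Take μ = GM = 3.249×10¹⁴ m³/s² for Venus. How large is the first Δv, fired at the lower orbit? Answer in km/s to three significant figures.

r₁ = 6624 km = 6.624×10⁶ m.
r₂ = 25100 km = 2.510×10⁷ m.
Transfer ellipse a_t = (r₁ + r₂)/2 = 1.586×10⁷ m.
At r₁: circular v_c1 = √(μ/r₁) = 7003 m/s; transfer-periapsis v_p = √[μ(2/r₁ − 1/a_t)] = 8810 m/s.
Δv₁ = v_p − v_c1 = 1806 m/s.
= 1.806 km/s.

Δv ≈ 1.81 km/s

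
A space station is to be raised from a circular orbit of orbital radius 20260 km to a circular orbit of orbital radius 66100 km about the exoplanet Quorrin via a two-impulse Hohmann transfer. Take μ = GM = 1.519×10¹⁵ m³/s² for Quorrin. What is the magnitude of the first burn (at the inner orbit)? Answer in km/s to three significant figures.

r₁ = 20260 km = 2.026×10⁷ m.
r₂ = 66100 km = 6.610×10⁷ m.
Transfer ellipse a_t = (r₁ + r₂)/2 = 4.318×10⁷ m.
At r₁: circular v_c1 = √(μ/r₁) = 8659 m/s; transfer-periapsis v_p = √[μ(2/r₁ − 1/a_t)] = 10710 m/s.
Δv₁ = v_p − v_c1 = 2054 m/s.
= 2.054 km/s.

Δv ≈ 2.05 km/s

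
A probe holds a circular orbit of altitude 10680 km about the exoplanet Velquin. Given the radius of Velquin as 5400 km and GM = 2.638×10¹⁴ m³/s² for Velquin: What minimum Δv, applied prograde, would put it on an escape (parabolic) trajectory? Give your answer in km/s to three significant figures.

r = 5400 + 10680 = 16080 km = 1.6080×10⁷ m.
Circular speed v_c = √(μ/r) = 4050 m/s.
Escape speed v_esc = √(2μ/r) = √2 × v_c = 5728 m/s.
Δv = v_esc − v_c = 1678 m/s = 1.678 km/s.

Δv ≈ 1.68 km/s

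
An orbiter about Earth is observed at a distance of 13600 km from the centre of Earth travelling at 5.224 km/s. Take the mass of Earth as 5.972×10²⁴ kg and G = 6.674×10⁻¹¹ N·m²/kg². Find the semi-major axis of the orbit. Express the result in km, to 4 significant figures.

a ≈ 12720 km

μ = GM = 6.674×10⁻¹¹ × 5.972×10²⁴ = 3.986×10¹⁴ m³/s².
r = 1.360×10⁷ m.
Specific orbital energy ε = v²/2 − μ/r = (5224)²/2 − 3.986×10¹⁴/1.360×10⁷ = -1.566×10⁷ J/kg.
Since ε = −μ/(2a), a = −μ/(2ε) = 1.272×10⁷ m = 12724 km.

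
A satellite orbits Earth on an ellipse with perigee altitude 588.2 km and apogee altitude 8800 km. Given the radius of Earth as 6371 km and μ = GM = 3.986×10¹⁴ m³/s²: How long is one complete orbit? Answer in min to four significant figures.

T ≈ 193.1 min

r_p = 6371 + 588.2 = 6959.2 km = 6.9592×10⁶ m.
r_a = 6371 + 8800 = 15171 km = 1.5171×10⁷ m.
Semi-major axis a = (r_p + r_a)/2 = (6959.2 + 15171)/2 = 11065 km = 1.107×10⁷ m.
By Kepler's third law T = 2π√(a³/μ) = 2π × 1.844×10³ = 1.158×10⁴ s.
= 193.1 min.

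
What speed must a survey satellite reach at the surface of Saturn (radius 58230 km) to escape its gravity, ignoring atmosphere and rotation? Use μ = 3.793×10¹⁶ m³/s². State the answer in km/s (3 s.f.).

v_esc ≈ 36.1 km/s

r = R = 5.823×10⁷ m.
Escape speed v_esc = √(2μ/r) = √(2 × 3.793×10¹⁶ / 5.823×10⁷) = √(1.303×10⁹) = 36090 m/s.
= 36.09 km/s.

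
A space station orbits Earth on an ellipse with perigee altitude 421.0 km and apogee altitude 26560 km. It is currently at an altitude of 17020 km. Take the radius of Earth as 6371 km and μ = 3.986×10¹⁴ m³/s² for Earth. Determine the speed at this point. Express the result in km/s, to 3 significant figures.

r_p = 6371 + 421.0 = 6792.0 km = 6.7920×10⁶ m.
r_a = 6371 + 26560 = 32931 km = 3.2931×10⁷ m.
r = 6371 + 17020 = 23391 km = 2.339×10⁷ m.
Semi-major axis a = (r_p + r_a)/2 = 19862 km = 1.986×10⁷ m.
Vis-viva: v² = μ(2/r − 1/a) = 3.986×10¹⁴ × (8.550×10⁻⁸ − 5.035×10⁻⁸) = 1.401×10⁷ m²/s².
v = 3743 m/s = 3.743 km/s.

v ≈ 3.74 km/s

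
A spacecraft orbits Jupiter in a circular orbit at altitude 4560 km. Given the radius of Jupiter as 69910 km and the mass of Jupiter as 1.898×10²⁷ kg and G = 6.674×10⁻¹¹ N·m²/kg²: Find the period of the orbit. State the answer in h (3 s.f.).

T ≈ 3.15 h

μ = GM = 6.674×10⁻¹¹ × 1.898×10²⁷ = 1.267×10¹⁷ m³/s².
r = 69910 + 4560 = 74470 km = 7.4470×10⁷ m.
Kepler's third law: T = 2π√(r³/μ) = 2π√((7.447×10⁷)³ / 1.267×10¹⁷).
r³/μ = 3.260×10⁶ s², so T = 2π × 1.806×10³ = 1.135×10⁴ s.
Converting: 1.135×10⁴ s ÷ 3600 = 3.151 h.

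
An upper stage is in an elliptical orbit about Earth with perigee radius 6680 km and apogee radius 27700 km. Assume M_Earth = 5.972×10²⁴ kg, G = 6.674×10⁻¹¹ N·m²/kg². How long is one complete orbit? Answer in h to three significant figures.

μ = GM = 6.674×10⁻¹¹ × 5.972×10²⁴ = 3.986×10¹⁴ m³/s².
Semi-major axis a = (r_p + r_a)/2 = (6680.0 + 27700)/2 = 17190 km = 1.719×10⁷ m.
By Kepler's third law T = 2π√(a³/μ) = 2π × 3.570×10³ = 2.243×10⁴ s.
= 6.231 h.

T ≈ 6.23 h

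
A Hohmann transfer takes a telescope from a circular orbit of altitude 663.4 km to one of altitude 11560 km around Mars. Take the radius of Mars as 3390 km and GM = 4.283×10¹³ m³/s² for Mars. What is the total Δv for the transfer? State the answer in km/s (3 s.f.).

r₁ = 3390 + 663.4 = 4053.4 km = 4.0534×10⁶ m.
r₂ = 3390 + 11560 = 14950 km = 1.4950×10⁷ m.
Transfer ellipse a_t = (r₁ + r₂)/2 = 9.502×10⁶ m.
At r₁: circular v_c1 = √(μ/r₁) = 3251 m/s; transfer-periapsis v_p = √[μ(2/r₁ − 1/a_t)] = 4077 m/s.
Δv₁ = v_p − v_c1 = 826.8 m/s.
At r₂: circular v_c2 = √(μ/r₂) = 1693 m/s; transfer-apoapsis v_a = √[μ(2/r₂ − 1/a_t)] = 1106 m/s.
Δv₂ = v_c2 − v_a = 587.1 m/s.
Total Δv = Δv₁ + Δv₂ = 1414 m/s = 1.414 km/s.

Δv_total ≈ 1.41 km/s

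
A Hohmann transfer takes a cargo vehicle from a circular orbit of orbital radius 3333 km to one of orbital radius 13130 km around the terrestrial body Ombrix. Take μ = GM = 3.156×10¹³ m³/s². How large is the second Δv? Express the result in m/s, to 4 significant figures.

r₁ = 3333 km = 3.333×10⁶ m.
r₂ = 13130 km = 1.313×10⁷ m.
Transfer ellipse a_t = (r₁ + r₂)/2 = 8.232×10⁶ m.
At r₁: circular v_c1 = √(μ/r₁) = 3077 m/s; transfer-periapsis v_p = √[μ(2/r₁ − 1/a_t)] = 3886 m/s.
At r₂: circular v_c2 = √(μ/r₂) = 1550 m/s; transfer-apoapsis v_a = √[μ(2/r₂ − 1/a_t)] = 986.5 m/s.
Δv₂ = v_c2 − v_a = 563.8 m/s.

Δv ≈ 563.8 m/s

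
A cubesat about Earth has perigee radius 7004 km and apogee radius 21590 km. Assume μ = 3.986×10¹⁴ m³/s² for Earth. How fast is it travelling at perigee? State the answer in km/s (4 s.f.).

Semi-major axis a = (r_p + r_a)/2 = 14297 km = 1.430×10⁷ m.
Vis-viva: v² = μ(2/r − 1/a) = 3.986×10¹⁴ × (2.856×10⁻⁷ − 6.994×10⁻⁸) = 8.594×10⁷ m²/s².
v = 9270 m/s = 9.270 km/s.

v ≈ 9.270 km/s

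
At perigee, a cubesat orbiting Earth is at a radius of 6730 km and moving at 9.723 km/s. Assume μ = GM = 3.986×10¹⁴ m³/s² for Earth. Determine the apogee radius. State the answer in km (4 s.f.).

r_p = 6.730×10⁶ m.
Specific energy ε = v²/2 − μ/r = -1.196×10⁷ J/kg, so a = −μ/(2ε) = 1.667×10⁷ m.
The apsides satisfy r_p + r_a = 2a, so the apogee radius is 2a − r_p = 2.660×10⁷ m = 26601 km.

apogee radius ≈ 26600 km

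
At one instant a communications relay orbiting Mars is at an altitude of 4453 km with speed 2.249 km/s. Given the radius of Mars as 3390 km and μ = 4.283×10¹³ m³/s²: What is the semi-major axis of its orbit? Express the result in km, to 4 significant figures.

a ≈ 7304 km

r = 3390 + 4453 = 7843.0 km = 7.843×10⁶ m.
Specific orbital energy ε = v²/2 − μ/r = (2249)²/2 − 4.283×10¹³/7.843×10⁶ = -2.932×10⁶ J/kg.
Since ε = −μ/(2a), a = −μ/(2ε) = 7.304×10⁶ m = 7304.1 km.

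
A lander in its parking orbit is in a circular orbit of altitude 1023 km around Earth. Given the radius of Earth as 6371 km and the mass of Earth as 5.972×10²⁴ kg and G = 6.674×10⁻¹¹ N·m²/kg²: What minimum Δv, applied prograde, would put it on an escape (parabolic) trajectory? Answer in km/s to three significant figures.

μ = GM = 6.674×10⁻¹¹ × 5.972×10²⁴ = 3.986×10¹⁴ m³/s².
r = 6371 + 1023 = 7394.0 km = 7.3940×10⁶ m.
Circular speed v_c = √(μ/r) = 7342 m/s.
Escape speed v_esc = √(2μ/r) = √2 × v_c = 10380 m/s.
Δv = v_esc − v_c = 3041 m/s = 3.041 km/s.

Δv ≈ 3.04 km/s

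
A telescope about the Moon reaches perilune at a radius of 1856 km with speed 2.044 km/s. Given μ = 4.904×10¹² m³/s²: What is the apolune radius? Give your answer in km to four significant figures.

apolune radius ≈ 7008 km

r_p = 1.856×10⁶ m.
Specific energy ε = v²/2 − μ/r = -5.533×10⁵ J/kg, so a = −μ/(2ε) = 4.432×10⁶ m.
The apsides satisfy r_p + r_a = 2a, so the apolune radius is 2a − r_p = 7.008×10⁶ m = 7007.6 km.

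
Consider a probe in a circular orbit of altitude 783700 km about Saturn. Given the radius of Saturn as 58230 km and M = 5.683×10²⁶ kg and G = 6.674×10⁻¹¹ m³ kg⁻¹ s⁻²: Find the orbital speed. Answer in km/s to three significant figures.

μ = GM = 6.674×10⁻¹¹ × 5.683×10²⁶ = 3.793×10¹⁶ m³/s².
r = 58230 + 783700 = 841930 km = 8.4193×10⁸ m.
For a circular orbit v = √(μ/r) = √(3.793×10¹⁶ / 8.419×10⁸) = √(4.505×10⁷) = 6712 m/s.
That is 6.712 km/s.

v ≈ 6.71 km/s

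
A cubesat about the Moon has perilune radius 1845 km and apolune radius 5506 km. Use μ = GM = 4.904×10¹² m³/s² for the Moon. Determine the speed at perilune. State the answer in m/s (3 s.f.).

Semi-major axis a = (r_p + r_a)/2 = 3675.5 km = 3.676×10⁶ m.
Vis-viva: v² = μ(2/r − 1/a) = 4.904×10¹² × (1.084×10⁻⁶ − 2.721×10⁻⁷) = 3.982×10⁶ m²/s².
v = 1995 m/s.

v ≈ 2000 m/s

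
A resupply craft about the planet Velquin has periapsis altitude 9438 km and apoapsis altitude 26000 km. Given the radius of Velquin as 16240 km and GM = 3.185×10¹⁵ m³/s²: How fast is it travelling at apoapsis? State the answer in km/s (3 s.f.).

v ≈ 7.55 km/s

r_p = 16240 + 9438 = 25678 km = 2.5678×10⁷ m.
r_a = 16240 + 26000 = 42240 km = 4.2240×10⁷ m.
Semi-major axis a = (r_p + r_a)/2 = 33959 km = 3.396×10⁷ m.
Vis-viva: v² = μ(2/r − 1/a) = 3.185×10¹⁵ × (4.735×10⁻⁸ − 2.945×10⁻⁸) = 5.702×10⁷ m²/s².
v = 7551 m/s = 7.551 km/s.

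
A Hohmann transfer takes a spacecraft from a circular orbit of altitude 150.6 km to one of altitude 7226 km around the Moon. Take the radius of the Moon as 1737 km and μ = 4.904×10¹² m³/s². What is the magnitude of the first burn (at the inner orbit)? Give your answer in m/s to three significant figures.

Δv ≈ 460 m/s

r₁ = 1737 + 150.6 = 1887.6 km = 1.8876×10⁶ m.
r₂ = 1737 + 7226 = 8963.0 km = 8.9630×10⁶ m.
Transfer ellipse a_t = (r₁ + r₂)/2 = 5.425×10⁶ m.
At r₁: circular v_c1 = √(μ/r₁) = 1612 m/s; transfer-perilune v_p = √[μ(2/r₁ − 1/a_t)] = 2072 m/s.
Δv₁ = v_p − v_c1 = 459.9 m/s.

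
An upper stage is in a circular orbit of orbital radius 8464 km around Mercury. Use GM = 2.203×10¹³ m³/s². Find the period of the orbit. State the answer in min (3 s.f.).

r = 8464 km = 8.464×10⁶ m.
Kepler's third law: T = 2π√(r³/μ) = 2π√((8.464×10⁶)³ / 2.203×10¹³).
r³/μ = 2.752×10⁷ s², so T = 2π × 5.246×10³ = 3.296×10⁴ s.
Converting: 3.296×10⁴ s ÷ 60.00 = 549.4 min.

T ≈ 549 min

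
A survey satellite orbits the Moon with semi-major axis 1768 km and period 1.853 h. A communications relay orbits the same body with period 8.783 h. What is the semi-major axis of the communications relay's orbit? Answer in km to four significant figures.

a₂ ≈ 4989 km

Kepler's third law: a³ ∝ T², so a₂ = a₁ (T₂/T₁)^(2/3).
T₂/T₁ = 4.740, (T₂/T₁)^(2/3) = 2.822.
a₂ = 1768 × 2.822 = 4989 km.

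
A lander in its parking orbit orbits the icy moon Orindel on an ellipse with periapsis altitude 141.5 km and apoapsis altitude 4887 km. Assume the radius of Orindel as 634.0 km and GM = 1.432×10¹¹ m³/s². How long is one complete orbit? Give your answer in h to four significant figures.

r_p = 634.0 + 141.5 = 775.50 km = 7.7550×10⁵ m.
r_a = 634.0 + 4887 = 5521.0 km = 5.5210×10⁶ m.
Semi-major axis a = (r_p + r_a)/2 = (775.50 + 5521.0)/2 = 3148.2 km = 3.148×10⁶ m.
By Kepler's third law T = 2π√(a³/μ) = 2π × 1.476×10⁴ = 9.275×10⁴ s.
= 25.76 h.

T ≈ 25.76 h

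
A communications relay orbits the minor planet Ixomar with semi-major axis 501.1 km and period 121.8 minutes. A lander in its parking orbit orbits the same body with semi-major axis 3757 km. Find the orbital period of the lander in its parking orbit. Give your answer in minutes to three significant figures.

T₂ ≈ 2500 minutes

Kepler's third law: T² ∝ a³, so T₂ = T₁ (a₂/a₁)^(3/2).
a₂/a₁ = 7.498, (a₂/a₁)^(3/2) = 20.53.
T₂ = 121.8 × 20.53 = 2500 minutes.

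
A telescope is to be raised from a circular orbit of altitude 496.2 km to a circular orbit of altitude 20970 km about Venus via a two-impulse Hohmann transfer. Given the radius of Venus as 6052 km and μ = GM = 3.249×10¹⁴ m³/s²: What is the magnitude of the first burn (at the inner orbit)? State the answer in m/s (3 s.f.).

Δv ≈ 1890 m/s

r₁ = 6052 + 496.2 = 6548.2 km = 6.5482×10⁶ m.
r₂ = 6052 + 20970 = 27022 km = 2.7022×10⁷ m.
Transfer ellipse a_t = (r₁ + r₂)/2 = 1.679×10⁷ m.
At r₁: circular v_c1 = √(μ/r₁) = 7044 m/s; transfer-periapsis v_p = √[μ(2/r₁ − 1/a_t)] = 8937 m/s.
Δv₁ = v_p − v_c1 = 1893 m/s.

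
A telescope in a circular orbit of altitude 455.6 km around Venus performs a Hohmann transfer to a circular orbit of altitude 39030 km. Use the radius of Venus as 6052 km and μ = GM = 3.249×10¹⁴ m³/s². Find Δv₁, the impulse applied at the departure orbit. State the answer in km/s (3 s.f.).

r₁ = 6052 + 455.6 = 6507.6 km = 6.5076×10⁶ m.
r₂ = 6052 + 39030 = 45082 km = 4.5082×10⁷ m.
Transfer ellipse a_t = (r₁ + r₂)/2 = 2.579×10⁷ m.
At r₁: circular v_c1 = √(μ/r₁) = 7066 m/s; transfer-periapsis v_p = √[μ(2/r₁ − 1/a_t)] = 9341 m/s.
Δv₁ = v_p − v_c1 = 2275 m/s.
= 2.275 km/s.

Δv ≈ 2.28 km/s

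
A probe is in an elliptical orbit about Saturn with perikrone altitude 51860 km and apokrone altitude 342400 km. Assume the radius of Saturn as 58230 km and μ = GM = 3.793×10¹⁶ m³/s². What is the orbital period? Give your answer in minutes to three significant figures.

r_p = 58230 + 51860 = 110090 km = 1.1009×10⁸ m.
r_a = 58230 + 342400 = 400630 km = 4.0063×10⁸ m.
Semi-major axis a = (r_p + r_a)/2 = (1.1009×10⁵ + 4.0063×10⁵)/2 = 2.5536×10⁵ km = 2.554×10⁸ m.
By Kepler's third law T = 2π√(a³/μ) = 2π × 2.095×10⁴ = 1.316×10⁵ s.
= 2194 minutes.

T ≈ 2190 minutes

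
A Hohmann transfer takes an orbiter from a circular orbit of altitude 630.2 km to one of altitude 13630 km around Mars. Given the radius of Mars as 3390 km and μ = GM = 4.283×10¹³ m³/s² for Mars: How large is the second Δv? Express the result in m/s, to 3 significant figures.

r₁ = 3390 + 630.2 = 4020.2 km = 4.0202×10⁶ m.
r₂ = 3390 + 13630 = 17020 km = 1.7020×10⁷ m.
Transfer ellipse a_t = (r₁ + r₂)/2 = 1.052×10⁷ m.
At r₁: circular v_c1 = √(μ/r₁) = 3264 m/s; transfer-periapsis v_p = √[μ(2/r₁ − 1/a_t)] = 4152 m/s.
At r₂: circular v_c2 = √(μ/r₂) = 1586 m/s; transfer-apoapsis v_a = √[μ(2/r₂ − 1/a_t)] = 980.6 m/s.
Δv₂ = v_c2 − v_a = 605.7 m/s.

Δv ≈ 606 m/s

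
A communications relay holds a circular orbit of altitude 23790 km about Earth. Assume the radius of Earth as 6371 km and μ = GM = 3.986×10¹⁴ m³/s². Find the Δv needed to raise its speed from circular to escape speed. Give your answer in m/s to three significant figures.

r = 6371 + 23790 = 30161 km = 3.0161×10⁷ m.
Circular speed v_c = √(μ/r) = 3635 m/s.
Escape speed v_esc = √(2μ/r) = √2 × v_c = 5141 m/s.
Δv = v_esc − v_c = 1506 m/s.

Δv ≈ 1510 m/s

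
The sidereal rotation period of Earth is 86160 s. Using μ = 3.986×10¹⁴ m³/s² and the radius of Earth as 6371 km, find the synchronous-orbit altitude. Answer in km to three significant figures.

h_sync ≈ 35800 km

A synchronous orbit has period T, so by Kepler's third law a = (μT²/4π²)^(1/3).
μT²/4π² = 3.986×10¹⁴ × (8.616×10⁴)² / 39.48 = 7.495×10²² m³.
a = 4.216×10⁷ m = 42163 km.
Altitude h = a − R = 42163 − 6371 = 35792 km.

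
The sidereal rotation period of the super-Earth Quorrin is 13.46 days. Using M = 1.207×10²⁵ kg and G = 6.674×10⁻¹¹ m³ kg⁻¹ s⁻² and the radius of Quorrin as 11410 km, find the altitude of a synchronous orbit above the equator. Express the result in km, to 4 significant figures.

μ = GM = 6.674×10⁻¹¹ × 1.207×10²⁵ = 8.056×10¹⁴ m³/s².
T = 13.46 days = 1.163×10⁶ s.
A synchronous orbit has period T, so by Kepler's third law a = (μT²/4π²)^(1/3).
μT²/4π² = 8.056×10¹⁴ × (1.163×10⁶)² / 39.48 = 2.760×10²⁵ m³.
a = 3.022×10⁸ m = 3.0219×10⁵ km.
Altitude h = a − R = 3.0219×10⁵ − 11410 = 2.9078×10⁵ km.

h_sync ≈ 2.908×10⁵ km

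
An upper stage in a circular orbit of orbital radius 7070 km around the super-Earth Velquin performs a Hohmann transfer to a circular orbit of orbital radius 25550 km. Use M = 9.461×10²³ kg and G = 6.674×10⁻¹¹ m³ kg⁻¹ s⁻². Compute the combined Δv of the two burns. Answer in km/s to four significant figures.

Δv_total ≈ 1.289 km/s

μ = GM = 6.674×10⁻¹¹ × 9.461×10²³ = 6.314×10¹³ m³/s².
r₁ = 7070 km = 7.070×10⁶ m.
r₂ = 25550 km = 2.555×10⁷ m.
Transfer ellipse a_t = (r₁ + r₂)/2 = 1.631×10⁷ m.
At r₁: circular v_c1 = √(μ/r₁) = 2988 m/s; transfer-periapsis v_p = √[μ(2/r₁ − 1/a_t)] = 3740 m/s.
Δv₁ = v_p − v_c1 = 751.9 m/s.
At r₂: circular v_c2 = √(μ/r₂) = 1572 m/s; transfer-apoapsis v_a = √[μ(2/r₂ − 1/a_t)] = 1035 m/s.
Δv₂ = v_c2 − v_a = 537.0 m/s.
Total Δv = Δv₁ + Δv₂ = 1289 m/s = 1.289 km/s.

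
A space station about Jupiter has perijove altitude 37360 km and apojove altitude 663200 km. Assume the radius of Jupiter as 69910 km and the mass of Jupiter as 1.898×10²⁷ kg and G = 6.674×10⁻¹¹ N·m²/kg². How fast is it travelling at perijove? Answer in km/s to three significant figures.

μ = GM = 6.674×10⁻¹¹ × 1.898×10²⁷ = 1.267×10¹⁷ m³/s².
r_p = 69910 + 37360 = 107270 km = 1.0727×10⁸ m.
r_a = 69910 + 663200 = 733110 km = 7.3311×10⁸ m.
Semi-major axis a = (r_p + r_a)/2 = 4.2019×10⁵ km = 4.202×10⁸ m.
Vis-viva: v² = μ(2/r − 1/a) = 1.267×10¹⁷ × (1.864×10⁻⁸ − 2.380×10⁻⁹) = 2.060×10⁹ m²/s².
v = 45390 m/s = 45.39 km/s.

v ≈ 45.4 km/s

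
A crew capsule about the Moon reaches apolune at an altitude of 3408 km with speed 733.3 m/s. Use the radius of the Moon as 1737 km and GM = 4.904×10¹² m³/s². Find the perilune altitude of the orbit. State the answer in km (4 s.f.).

r_a = 1737 + 3408 = 5145.0 km = 5.145×10⁶ m.
Specific energy ε = v²/2 − μ/r = -6.843×10⁵ J/kg, so a = −μ/(2ε) = 3.583×10⁶ m.
The apsides satisfy r_p + r_a = 2a, so the perilune radius is 2a − r_a = 2.022×10⁶ m = 2021.5 km.
Perilune altitude = 2021.5 − 1737 = 284.51 km.

perilune altitude ≈ 284.5 km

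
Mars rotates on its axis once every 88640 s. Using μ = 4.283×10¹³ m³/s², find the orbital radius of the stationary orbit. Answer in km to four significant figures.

A synchronous orbit has period T, so by Kepler's third law a = (μT²/4π²)^(1/3).
μT²/4π² = 4.283×10¹³ × (8.864×10⁴)² / 39.48 = 8.524×10²¹ m³.
a = 2.043×10⁷ m = 20428 km.

r_sync ≈ 20430 km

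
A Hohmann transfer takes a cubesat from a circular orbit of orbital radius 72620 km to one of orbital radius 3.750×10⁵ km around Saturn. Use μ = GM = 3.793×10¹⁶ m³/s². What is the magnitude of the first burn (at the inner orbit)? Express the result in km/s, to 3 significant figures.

r₁ = 72620 km = 7.262×10⁷ m.
r₂ = 3.750×10⁵ km = 3.750×10⁸ m.
Transfer ellipse a_t = (r₁ + r₂)/2 = 2.238×10⁸ m.
At r₁: circular v_c1 = √(μ/r₁) = 22850 m/s; transfer-perikrone v_p = √[μ(2/r₁ − 1/a_t)] = 29580 m/s.
Δv₁ = v_p − v_c1 = 6729 m/s.
= 6.729 km/s.

Δv ≈ 6.73 km/s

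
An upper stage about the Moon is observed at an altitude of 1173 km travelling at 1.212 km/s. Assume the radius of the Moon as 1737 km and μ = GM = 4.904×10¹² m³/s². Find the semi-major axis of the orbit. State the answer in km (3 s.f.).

r = 1737 + 1173 = 2910.0 km = 2.910×10⁶ m.
Vis-viva rearranged: 1/a = 2/r − v²/μ = 6.873×10⁻⁷ − 2.995×10⁻⁷ = 3.877×10⁻⁷ m⁻¹.
a = 2.579×10⁶ m = 2579.0 km.

a ≈ 2580 km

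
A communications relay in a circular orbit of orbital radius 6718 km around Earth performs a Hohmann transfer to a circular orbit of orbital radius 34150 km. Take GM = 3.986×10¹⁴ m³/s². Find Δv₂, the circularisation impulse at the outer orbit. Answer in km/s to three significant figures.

Δv ≈ 1.46 km/s

r₁ = 6718 km = 6.718×10⁶ m.
r₂ = 34150 km = 3.415×10⁷ m.
Transfer ellipse a_t = (r₁ + r₂)/2 = 2.043×10⁷ m.
At r₁: circular v_c1 = √(μ/r₁) = 7703 m/s; transfer-perigee v_p = √[μ(2/r₁ − 1/a_t)] = 9958 m/s.
At r₂: circular v_c2 = √(μ/r₂) = 3416 m/s; transfer-apogee v_a = √[μ(2/r₂ − 1/a_t)] = 1959 m/s.
Δv₂ = v_c2 − v_a = 1458 m/s.
= 1.458 km/s.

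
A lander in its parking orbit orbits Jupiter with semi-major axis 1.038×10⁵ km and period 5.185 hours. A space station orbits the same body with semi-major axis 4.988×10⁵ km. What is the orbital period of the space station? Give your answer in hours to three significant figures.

T₂ ≈ 54.6 hours

Kepler's third law: T² ∝ a³, so T₂ = T₁ (a₂/a₁)^(3/2).
a₂/a₁ = 4.805, (a₂/a₁)^(3/2) = 10.53.
T₂ = 5.185 × 10.53 = 54.62 hours.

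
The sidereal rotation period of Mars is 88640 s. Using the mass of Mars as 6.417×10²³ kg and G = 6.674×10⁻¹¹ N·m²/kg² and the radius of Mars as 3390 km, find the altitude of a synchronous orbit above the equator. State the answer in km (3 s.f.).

h_sync ≈ 17000 km

μ = GM = 6.674×10⁻¹¹ × 6.417×10²³ = 4.283×10¹³ m³/s².
A synchronous orbit has period T, so by Kepler's third law a = (μT²/4π²)^(1/3).
μT²/4π² = 4.283×10¹³ × (8.864×10⁴)² / 39.48 = 8.524×10²¹ m³.
a = 2.043×10⁷ m = 20427 km.
Altitude h = a − R = 20427 − 3390 = 17037 km.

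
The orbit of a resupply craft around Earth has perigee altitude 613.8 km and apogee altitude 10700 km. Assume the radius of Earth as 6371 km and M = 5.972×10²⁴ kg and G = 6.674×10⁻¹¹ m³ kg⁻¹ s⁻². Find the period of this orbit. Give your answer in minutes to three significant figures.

T ≈ 219 minutes

μ = GM = 6.674×10⁻¹¹ × 5.972×10²⁴ = 3.986×10¹⁴ m³/s².
r_p = 6371 + 613.8 = 6984.8 km = 6.9848×10⁶ m.
r_a = 6371 + 10700 = 17071 km = 1.7071×10⁷ m.
Semi-major axis a = (r_p + r_a)/2 = (6984.8 + 17071)/2 = 12028 km = 1.203×10⁷ m.
By Kepler's third law T = 2π√(a³/μ) = 2π × 2.089×10³ = 1.313×10⁴ s.
= 218.8 minutes.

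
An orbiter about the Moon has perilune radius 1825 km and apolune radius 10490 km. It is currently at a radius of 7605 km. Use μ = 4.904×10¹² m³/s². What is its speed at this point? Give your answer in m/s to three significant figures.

Semi-major axis a = (r_p + r_a)/2 = 6157.5 km = 6.158×10⁶ m.
Vis-viva: v² = μ(2/r − 1/a) = 4.904×10¹² × (2.630×10⁻⁷ − 1.624×10⁻⁷) = 4.933×10⁵ m²/s².
v = 702.3 m/s.

v ≈ 702 m/s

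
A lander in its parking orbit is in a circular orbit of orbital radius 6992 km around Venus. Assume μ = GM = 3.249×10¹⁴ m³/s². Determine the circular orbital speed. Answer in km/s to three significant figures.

r = 6992 km = 6.992×10⁶ m.
For a circular orbit v = √(μ/r) = √(3.249×10¹⁴ / 6.992×10⁶) = √(4.647×10⁷) = 6817 m/s.
That is 6.817 km/s.

v ≈ 6.82 km/s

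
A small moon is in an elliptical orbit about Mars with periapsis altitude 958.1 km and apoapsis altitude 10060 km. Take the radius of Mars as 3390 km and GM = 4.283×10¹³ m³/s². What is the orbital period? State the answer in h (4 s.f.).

T ≈ 7.080 h

r_p = 3390 + 958.1 = 4348.1 km = 4.3481×10⁶ m.
r_a = 3390 + 10060 = 13450 km = 1.3450×10⁷ m.
Semi-major axis a = (r_p + r_a)/2 = (4348.1 + 13450)/2 = 8899.0 km = 8.899×10⁶ m.
By Kepler's third law T = 2π√(a³/μ) = 2π × 4.056×10³ = 2.549×10⁴ s.
= 7.080 h.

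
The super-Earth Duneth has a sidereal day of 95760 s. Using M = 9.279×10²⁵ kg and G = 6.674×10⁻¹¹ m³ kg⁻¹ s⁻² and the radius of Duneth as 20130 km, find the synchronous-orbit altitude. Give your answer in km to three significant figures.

μ = GM = 6.674×10⁻¹¹ × 9.279×10²⁵ = 6.193×10¹⁵ m³/s².
A synchronous orbit has period T, so by Kepler's third law a = (μT²/4π²)^(1/3).
μT²/4π² = 6.193×10¹⁵ × (9.576×10⁴)² / 39.48 = 1.438×10²⁴ m³.
a = 1.129×10⁸ m = 1.1288×10⁵ km.
Altitude h = a − R = 1.1288×10⁵ − 20130 = 92754 km.

h_sync ≈ 92800 km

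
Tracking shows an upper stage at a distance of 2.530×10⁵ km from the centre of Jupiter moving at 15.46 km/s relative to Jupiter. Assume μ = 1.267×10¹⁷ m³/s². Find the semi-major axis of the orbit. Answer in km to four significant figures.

a ≈ 1.661×10⁵ km

r = 2.530×10⁸ m.
Vis-viva rearranged: 1/a = 2/r − v²/μ = 7.905×10⁻⁹ − 1.886×10⁻⁹ = 6.019×10⁻⁹ m⁻¹.
a = 1.661×10⁸ m = 1.6615×10⁵ km.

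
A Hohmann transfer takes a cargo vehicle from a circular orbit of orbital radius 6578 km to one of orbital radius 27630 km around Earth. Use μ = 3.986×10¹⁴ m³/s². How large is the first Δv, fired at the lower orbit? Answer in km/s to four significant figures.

Δv ≈ 2.109 km/s

r₁ = 6578 km = 6.578×10⁶ m.
r₂ = 27630 km = 2.763×10⁷ m.
Transfer ellipse a_t = (r₁ + r₂)/2 = 1.710×10⁷ m.
At r₁: circular v_c1 = √(μ/r₁) = 7784 m/s; transfer-perigee v_p = √[μ(2/r₁ − 1/a_t)] = 9894 m/s.
Δv₁ = v_p − v_c1 = 2109 m/s.
= 2.109 km/s.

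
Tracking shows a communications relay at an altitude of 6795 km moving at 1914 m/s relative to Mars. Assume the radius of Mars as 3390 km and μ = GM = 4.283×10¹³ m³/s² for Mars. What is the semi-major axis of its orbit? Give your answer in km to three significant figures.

a ≈ 9020 km

r = 3390 + 6795 = 10185 km = 1.018×10⁷ m.
Vis-viva rearranged: 1/a = 2/r − v²/μ = 1.964×10⁻⁷ − 8.553×10⁻⁸ = 1.108×10⁻⁷ m⁻¹.
a = 9.023×10⁶ m = 9022.5 km.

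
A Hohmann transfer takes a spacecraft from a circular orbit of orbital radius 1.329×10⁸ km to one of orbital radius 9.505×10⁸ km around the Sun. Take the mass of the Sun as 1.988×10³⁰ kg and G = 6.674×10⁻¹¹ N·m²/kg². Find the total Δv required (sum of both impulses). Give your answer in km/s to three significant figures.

Δv_total ≈ 16.2 km/s

μ = GM = 6.674×10⁻¹¹ × 1.988×10³⁰ = 1.327×10²⁰ m³/s².
r₁ = 1.329×10⁸ km = 1.329×10¹¹ m.
r₂ = 9.505×10⁸ km = 9.505×10¹¹ m.
Transfer ellipse a_t = (r₁ + r₂)/2 = 5.417×10¹¹ m.
At r₁: circular v_c1 = √(μ/r₁) = 31600 m/s; transfer-perihelion v_p = √[μ(2/r₁ − 1/a_t)] = 41850 m/s.
Δv₁ = v_p − v_c1 = 10260 m/s.
At r₂: circular v_c2 = √(μ/r₂) = 11810 m/s; transfer-aphelion v_a = √[μ(2/r₂ − 1/a_t)] = 5852 m/s.
Δv₂ = v_c2 − v_a = 5963 m/s.
Total Δv = Δv₁ + Δv₂ = 16220 m/s = 16.22 km/s.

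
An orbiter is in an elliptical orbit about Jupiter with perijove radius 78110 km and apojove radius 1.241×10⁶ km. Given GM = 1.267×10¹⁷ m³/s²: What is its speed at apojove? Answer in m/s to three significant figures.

v ≈ 3480 m/s

Semi-major axis a = (r_p + r_a)/2 = 6.5956×10⁵ km = 6.596×10⁸ m.
Vis-viva: v² = μ(2/r − 1/a) = 1.267×10¹⁷ × (1.612×10⁻⁹ − 1.516×10⁻⁹) = 1.209×10⁷ m²/s².
v = 3477 m/s.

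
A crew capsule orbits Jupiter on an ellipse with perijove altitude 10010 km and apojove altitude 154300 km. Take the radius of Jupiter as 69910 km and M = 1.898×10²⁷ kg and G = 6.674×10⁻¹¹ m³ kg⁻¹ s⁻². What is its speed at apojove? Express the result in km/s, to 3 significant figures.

μ = GM = 6.674×10⁻¹¹ × 1.898×10²⁷ = 1.267×10¹⁷ m³/s².
r_p = 69910 + 10010 = 79920 km = 7.9920×10⁷ m.
r_a = 69910 + 154300 = 224210 km = 2.2421×10⁸ m.
Semi-major axis a = (r_p + r_a)/2 = 1.5206×10⁵ km = 1.521×10⁸ m.
Vis-viva: v² = μ(2/r − 1/a) = 1.267×10¹⁷ × (8.920×10⁻⁹ − 6.576×10⁻⁹) = 2.969×10⁸ m²/s².
v = 17230 m/s = 17.23 km/s.

v ≈ 17.2 km/s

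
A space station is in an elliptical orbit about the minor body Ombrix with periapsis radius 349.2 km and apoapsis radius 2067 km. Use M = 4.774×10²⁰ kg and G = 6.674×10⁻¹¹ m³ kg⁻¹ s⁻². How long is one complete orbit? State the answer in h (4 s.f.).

T ≈ 12.98 h

μ = GM = 6.674×10⁻¹¹ × 4.774×10²⁰ = 3.186×10¹⁰ m³/s².
Semi-major axis a = (r_p + r_a)/2 = (349.20 + 2067.0)/2 = 1208.1 km = 1.208×10⁶ m.
By Kepler's third law T = 2π√(a³/μ) = 2π × 7.439×10³ = 4.674×10⁴ s.
= 12.98 h.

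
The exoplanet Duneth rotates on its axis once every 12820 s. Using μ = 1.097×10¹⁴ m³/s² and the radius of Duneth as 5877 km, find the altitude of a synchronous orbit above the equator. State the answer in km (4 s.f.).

A synchronous orbit has period T, so by Kepler's third law a = (μT²/4π²)^(1/3).
μT²/4π² = 1.097×10¹⁴ × (1.282×10⁴)² / 39.48 = 4.567×10²⁰ m³.
a = 7.701×10⁶ m = 7700.9 km.
Altitude h = a − R = 7700.9 − 5877 = 1823.9 km.

h_sync ≈ 1824 km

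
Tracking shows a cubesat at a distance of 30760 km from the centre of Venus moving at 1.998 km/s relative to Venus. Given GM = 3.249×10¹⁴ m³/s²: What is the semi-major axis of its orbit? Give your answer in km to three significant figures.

r = 3.076×10⁷ m.
Specific orbital energy ε = v²/2 − μ/r = (1998)²/2 − 3.249×10¹⁴/3.076×10⁷ = -8.566×10⁶ J/kg.
Since ε = −μ/(2a), a = −μ/(2ε) = 1.896×10⁷ m = 18964 km.

a ≈ 19000 km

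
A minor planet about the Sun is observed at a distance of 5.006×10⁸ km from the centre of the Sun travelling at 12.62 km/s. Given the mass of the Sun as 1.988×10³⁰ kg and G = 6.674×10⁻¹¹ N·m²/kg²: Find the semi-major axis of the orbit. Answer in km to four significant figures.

μ = GM = 6.674×10⁻¹¹ × 1.988×10³⁰ = 1.327×10²⁰ m³/s².
r = 5.006×10¹¹ m.
Vis-viva rearranged: 1/a = 2/r − v²/μ = 3.995×10⁻¹² − 1.200×10⁻¹² = 2.795×10⁻¹² m⁻¹.
a = 3.578×10¹¹ m = 3.5780×10⁸ km.

a ≈ 3.578×10⁸ km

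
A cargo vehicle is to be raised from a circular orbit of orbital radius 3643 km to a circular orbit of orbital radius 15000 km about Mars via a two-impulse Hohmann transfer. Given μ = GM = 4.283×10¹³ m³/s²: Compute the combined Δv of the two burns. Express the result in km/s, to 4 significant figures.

r₁ = 3643 km = 3.643×10⁶ m.
r₂ = 15000 km = 1.500×10⁷ m.
Transfer ellipse a_t = (r₁ + r₂)/2 = 9.322×10⁶ m.
At r₁: circular v_c1 = √(μ/r₁) = 3429 m/s; transfer-periapsis v_p = √[μ(2/r₁ − 1/a_t)] = 4350 m/s.
Δv₁ = v_p − v_c1 = 920.8 m/s.
At r₂: circular v_c2 = √(μ/r₂) = 1690 m/s; transfer-apoapsis v_a = √[μ(2/r₂ − 1/a_t)] = 1056 m/s.
Δv₂ = v_c2 − v_a = 633.4 m/s.
Total Δv = Δv₁ + Δv₂ = 1554 m/s = 1.554 km/s.

Δv_total ≈ 1.554 km/s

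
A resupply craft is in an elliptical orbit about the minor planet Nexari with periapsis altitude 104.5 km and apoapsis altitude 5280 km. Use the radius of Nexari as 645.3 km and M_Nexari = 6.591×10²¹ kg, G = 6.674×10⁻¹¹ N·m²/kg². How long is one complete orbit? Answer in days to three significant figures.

T ≈ 0.669 days

μ = GM = 6.674×10⁻¹¹ × 6.591×10²¹ = 4.399×10¹¹ m³/s².
r_p = 645.3 + 104.5 = 749.80 km = 7.4980×10⁵ m.
r_a = 645.3 + 5280 = 5925.3 km = 5.9253×10⁶ m.
Semi-major axis a = (r_p + r_a)/2 = (749.80 + 5925.3)/2 = 3337.6 km = 3.338×10⁶ m.
By Kepler's third law T = 2π√(a³/μ) = 2π × 9.193×10³ = 5.776×10⁴ s.
= 0.6686 days.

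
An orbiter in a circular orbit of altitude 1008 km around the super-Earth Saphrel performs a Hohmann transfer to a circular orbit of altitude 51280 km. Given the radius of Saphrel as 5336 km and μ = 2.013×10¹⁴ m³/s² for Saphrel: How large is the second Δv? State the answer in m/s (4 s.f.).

r₁ = 5336 + 1008 = 6344.0 km = 6.3440×10⁶ m.
r₂ = 5336 + 51280 = 56616 km = 5.6616×10⁷ m.
Transfer ellipse a_t = (r₁ + r₂)/2 = 3.148×10⁷ m.
At r₁: circular v_c1 = √(μ/r₁) = 5633 m/s; transfer-periapsis v_p = √[μ(2/r₁ − 1/a_t)] = 7554 m/s.
At r₂: circular v_c2 = √(μ/r₂) = 1886 m/s; transfer-apoapsis v_a = √[μ(2/r₂ − 1/a_t)] = 846.5 m/s.
Δv₂ = v_c2 − v_a = 1039 m/s.

Δv ≈ 1039 m/s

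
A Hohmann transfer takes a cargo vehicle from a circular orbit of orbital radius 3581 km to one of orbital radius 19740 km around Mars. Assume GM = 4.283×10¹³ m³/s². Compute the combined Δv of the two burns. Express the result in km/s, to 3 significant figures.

r₁ = 3581 km = 3.581×10⁶ m.
r₂ = 19740 km = 1.974×10⁷ m.
Transfer ellipse a_t = (r₁ + r₂)/2 = 1.166×10⁷ m.
At r₁: circular v_c1 = √(μ/r₁) = 3458 m/s; transfer-periapsis v_p = √[μ(2/r₁ − 1/a_t)] = 4500 m/s.
Δv₁ = v_p − v_c1 = 1041 m/s.
At r₂: circular v_c2 = √(μ/r₂) = 1473 m/s; transfer-apoapsis v_a = √[μ(2/r₂ − 1/a_t)] = 816.3 m/s.
Δv₂ = v_c2 − v_a = 656.7 m/s.
Total Δv = Δv₁ + Δv₂ = 1698 m/s = 1.698 km/s.

Δv_total ≈ 1.70 km/s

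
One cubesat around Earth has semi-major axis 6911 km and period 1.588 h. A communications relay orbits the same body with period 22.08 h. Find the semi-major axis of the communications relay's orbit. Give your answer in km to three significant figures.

Kepler's third law: a³ ∝ T², so a₂ = a₁ (T₂/T₁)^(2/3).
T₂/T₁ = 13.90, (T₂/T₁)^(2/3) = 5.782.
a₂ = 6911 × 5.782 = 39960 km.

a₂ ≈ 40000 km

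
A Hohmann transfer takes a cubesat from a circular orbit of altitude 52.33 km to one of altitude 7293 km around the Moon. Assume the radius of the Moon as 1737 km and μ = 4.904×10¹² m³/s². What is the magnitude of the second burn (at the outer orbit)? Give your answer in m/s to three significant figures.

r₁ = 1737 + 52.33 = 1789.3 km = 1.7893×10⁶ m.
r₂ = 1737 + 7293 = 9030.0 km = 9.0300×10⁶ m.
Transfer ellipse a_t = (r₁ + r₂)/2 = 5.410×10⁶ m.
At r₁: circular v_c1 = √(μ/r₁) = 1656 m/s; transfer-perilune v_p = √[μ(2/r₁ − 1/a_t)] = 2139 m/s.
At r₂: circular v_c2 = √(μ/r₂) = 736.9 m/s; transfer-apolune v_a = √[μ(2/r₂ − 1/a_t)] = 423.8 m/s.
Δv₂ = v_c2 − v_a = 313.1 m/s.

Δv ≈ 313 m/s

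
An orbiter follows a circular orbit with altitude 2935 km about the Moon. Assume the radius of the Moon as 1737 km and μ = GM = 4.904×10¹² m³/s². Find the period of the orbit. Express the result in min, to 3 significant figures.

r = 1737 + 2935 = 4672.0 km = 4.6720×10⁶ m.
Kepler's third law: T = 2π√(r³/μ) = 2π√((4.672×10⁶)³ / 4.904×10¹²).
r³/μ = 2.079×10⁷ s², so T = 2π × 4.560×10³ = 2.865×10⁴ s.
Converting: 2.865×10⁴ s ÷ 60.00 = 477.5 min.

T ≈ 478 min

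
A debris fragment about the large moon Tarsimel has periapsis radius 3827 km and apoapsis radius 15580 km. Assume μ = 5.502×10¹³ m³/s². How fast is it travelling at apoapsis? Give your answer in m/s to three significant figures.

v ≈ 1180 m/s

Semi-major axis a = (r_p + r_a)/2 = 9703.5 km = 9.704×10⁶ m.
Vis-viva: v² = μ(2/r − 1/a) = 5.502×10¹³ × (1.284×10⁻⁷ − 1.031×10⁻⁷) = 1.393×10⁶ m²/s².
v = 1180 m/s.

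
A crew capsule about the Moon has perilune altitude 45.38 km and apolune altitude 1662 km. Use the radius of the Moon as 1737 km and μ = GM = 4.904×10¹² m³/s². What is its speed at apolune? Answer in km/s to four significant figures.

r_p = 1737 + 45.38 = 1782.4 km = 1.7824×10⁶ m.
r_a = 1737 + 1662 = 3399.0 km = 3.3990×10⁶ m.
Semi-major axis a = (r_p + r_a)/2 = 2590.7 km = 2.591×10⁶ m.
Vis-viva: v² = μ(2/r − 1/a) = 4.904×10¹² × (5.884×10⁻⁷ − 3.860×10⁻⁷) = 9.926×10⁵ m²/s².
v = 996.3 m/s = 0.9963 km/s.

v ≈ 0.9963 km/s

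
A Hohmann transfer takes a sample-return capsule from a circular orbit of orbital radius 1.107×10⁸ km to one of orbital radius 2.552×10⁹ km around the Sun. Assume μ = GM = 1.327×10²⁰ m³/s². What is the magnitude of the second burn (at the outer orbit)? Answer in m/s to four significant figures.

r₁ = 1.107×10⁸ km = 1.107×10¹¹ m.
r₂ = 2.552×10⁹ km = 2.552×10¹² m.
Transfer ellipse a_t = (r₁ + r₂)/2 = 1.331×10¹² m.
At r₁: circular v_c1 = √(μ/r₁) = 34620 m/s; transfer-perihelion v_p = √[μ(2/r₁ − 1/a_t)] = 47940 m/s.
At r₂: circular v_c2 = √(μ/r₂) = 7211 m/s; transfer-aphelion v_a = √[μ(2/r₂ − 1/a_t)] = 2079 m/s.
Δv₂ = v_c2 − v_a = 5132 m/s.

Δv ≈ 5132 m/s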